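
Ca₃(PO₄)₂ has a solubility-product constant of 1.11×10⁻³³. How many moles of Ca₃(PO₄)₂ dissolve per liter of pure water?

Ca₃(PO₄)₂(s) ⇌ 3 Ca²⁺(aq) + 2 PO₄³⁻(aq)
With molar solubility s: [Ca²⁺] = 3s, [PO₄³⁻] = 2s.
Ksp = [Ca²⁺]^3[PO₄³⁻]^2 = (3s)^3 · (2s)^2 = 108s^5
108s^5 = 1.11×10⁻³³  ⇒  s^5 = 1.03×10⁻³⁵
s = (1.03×10⁻³⁵)^(1/5) = 1.01×10⁻⁷ mol L⁻¹

1.01×10⁻⁷ M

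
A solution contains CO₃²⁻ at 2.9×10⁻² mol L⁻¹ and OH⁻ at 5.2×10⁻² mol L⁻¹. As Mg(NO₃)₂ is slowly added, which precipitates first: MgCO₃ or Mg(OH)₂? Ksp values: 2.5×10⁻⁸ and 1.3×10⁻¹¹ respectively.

Mg(OH)₂

A salt starts to precipitate once the ion product Q reaches its Ksp.
For MgCO₃: [Mg²⁺] = (Ksp/[CO₃²⁻]) = 8.6×10⁻⁷ mol L⁻¹
For Mg(OH)₂: [Mg²⁺] = (Ksp/[OH⁻]^2) = 4.8×10⁻⁹ mol L⁻¹
The smaller threshold [Mg²⁺] is reached first, so Mg(OH)₂ precipitates first.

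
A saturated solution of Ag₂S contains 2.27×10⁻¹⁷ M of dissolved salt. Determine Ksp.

Ag₂S(s) ⇌ 2 Ag⁺(aq) + S²⁻(aq)
Let s be the molar solubility. Then [Ag⁺] = 2s and [S²⁻] = s.
Ksp = [Ag⁺]^2[S²⁻] = (2s)^2 · s = 4s^3
Ksp = 4 × (2.27×10⁻¹⁷)^3 = 4.68×10⁻⁵⁰

Ksp = 4.68×10⁻⁵⁰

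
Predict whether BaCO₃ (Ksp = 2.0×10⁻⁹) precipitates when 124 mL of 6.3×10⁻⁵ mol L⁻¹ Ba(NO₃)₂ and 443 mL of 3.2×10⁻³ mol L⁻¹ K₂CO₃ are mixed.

Yes

The combined volume is 567 mL.
[Ba²⁺] = (6.3×10⁻⁵)(124)/567 = 1.4×10⁻⁵ mol L⁻¹
[CO₃²⁻] = (3.2×10⁻³)(443)/567 = 2.5×10⁻³ mol L⁻¹
Q = [Ba²⁺][CO₃²⁻] = 3.4×10⁻⁸
Q = 3.4×10⁻⁸ > Ksp = 2.0×10⁻⁹, so the solution is supersaturated and BaCO₃ precipitates.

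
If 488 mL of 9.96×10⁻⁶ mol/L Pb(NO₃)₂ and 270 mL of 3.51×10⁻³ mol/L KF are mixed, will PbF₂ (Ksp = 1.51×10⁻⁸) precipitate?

After mixing, V = 488 mL + 270 mL = 758 mL.
[Pb²⁺] = (9.96×10⁻⁶)(488)/758 = 6.41×10⁻⁶ mol/L
[F⁻] = (3.51×10⁻³)(270)/758 = 1.25×10⁻³ mol/L
Q = [Pb²⁺][F⁻]^2 = 1.00×10⁻¹¹
Q < Ksp (1.00×10⁻¹¹ vs 1.51×10⁻⁸); the solution remains unsaturated and no precipitate forms.

No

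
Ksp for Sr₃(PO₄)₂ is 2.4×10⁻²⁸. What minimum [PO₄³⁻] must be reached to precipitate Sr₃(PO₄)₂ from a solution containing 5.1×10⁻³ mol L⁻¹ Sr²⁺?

Each salt precipitates once Q = Ksp for that salt.
Sr₃(PO₄)₂(s) ⇌ 3 Sr²⁺(aq) + 2 PO₄³⁻(aq)
Ksp = [Sr²⁺]^3[PO₄³⁻]^2 = [PO₄³⁻]^2(5.1×10⁻³)^3
[PO₄³⁻]^2 = 2.4×10⁻²⁸ / (5.1×10⁻³)^3 = 1.8×10⁻²¹
[PO₄³⁻] = 4.3×10⁻¹¹ mol L⁻¹

4.3×10⁻¹¹ M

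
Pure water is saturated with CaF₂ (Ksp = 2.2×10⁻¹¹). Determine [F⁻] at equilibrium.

3.5×10⁻⁴ M

CaF₂(s) ⇌ Ca²⁺(aq) + 2 F⁻(aq)
Call the molar solubility s, so that [Ca²⁺] = s and [F⁻] = 2s.
Ksp = [Ca²⁺][F⁻]^2 = s · (2s)^2 = 4s^3 = 2.2×10⁻¹¹
s = 1.8×10⁻⁴ M
[F⁻] = 2s = 3.5×10⁻⁴ M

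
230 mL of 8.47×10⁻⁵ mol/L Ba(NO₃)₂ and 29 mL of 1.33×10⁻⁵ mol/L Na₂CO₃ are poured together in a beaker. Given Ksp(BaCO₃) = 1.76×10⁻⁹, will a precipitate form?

No

The combined volume is 259 mL.
[Ba²⁺] = (8.47×10⁻⁵)(230)/259 = 7.52×10⁻⁵ mol/L
[CO₃²⁻] = (1.33×10⁻⁵)(29)/259 = 1.49×10⁻⁶ mol/L
Q = [Ba²⁺][CO₃²⁻] = 1.12×10⁻¹⁰
Q = 1.12×10⁻¹⁰ < Ksp = 1.76×10⁻⁹, so the solution is unsaturated and no precipitate forms.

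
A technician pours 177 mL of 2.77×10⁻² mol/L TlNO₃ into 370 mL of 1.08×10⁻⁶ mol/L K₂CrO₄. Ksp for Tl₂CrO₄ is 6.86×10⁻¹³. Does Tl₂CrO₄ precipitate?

Yes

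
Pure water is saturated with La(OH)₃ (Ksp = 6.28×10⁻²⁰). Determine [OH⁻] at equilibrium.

La(OH)₃(s) ⇌ La³⁺(aq) + 3 OH⁻(aq)
Let s be the molar solubility. Then [La³⁺] = s and [OH⁻] = 3s.
Ksp = [La³⁺][OH⁻]^3 = s · (3s)^3 = 27s^4 = 6.28×10⁻²⁰
s = 6.94×10⁻⁶ mol/L
[OH⁻] = 3s = 2.08×10⁻⁵ mol/L

2.08×10⁻⁵ M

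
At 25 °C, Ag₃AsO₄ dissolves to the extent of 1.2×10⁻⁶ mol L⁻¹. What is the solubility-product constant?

Ksp = 5.6×10⁻²³

Ag₃AsO₄(s) ⇌ 3 Ag⁺(aq) + AsO₄³⁻(aq)
If s mol/L of Ag₃AsO₄ dissolves, [Ag⁺] = 3s and [AsO₄³⁻] = s.
Ksp = [Ag⁺]^3[AsO₄³⁻] = (3s)^3 · s = 27s^4
Ksp = 27 × (1.2×10⁻⁶)^4 = 5.6×10⁻²³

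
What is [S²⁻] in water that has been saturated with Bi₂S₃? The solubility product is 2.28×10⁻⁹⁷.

Bi₂S₃(s) ⇌ 2 Bi³⁺(aq) + 3 S²⁻(aq)
If s mol/L of Bi₂S₃ dissolves, [Bi³⁺] = 2s and [S²⁻] = 3s.
Ksp = [Bi³⁺]^2[S²⁻]^3 = (2s)^2 · (3s)^3 = 108s^5 = 2.28×10⁻⁹⁷
s = 1.84×10⁻²⁰ mol/L
[S²⁻] = 3s = 5.52×10⁻²⁰ mol/L

5.52×10⁻²⁰ M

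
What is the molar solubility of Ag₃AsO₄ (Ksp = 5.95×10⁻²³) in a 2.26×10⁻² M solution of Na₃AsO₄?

Ag₃AsO₄(s) ⇌ 3 Ag⁺(aq) + AsO₄³⁻(aq)
With AsO₄³⁻ already at 2.26×10⁻² M and s small, take [AsO₄³⁻] ≈ 2.26×10⁻² M and [Ag⁺] = 3s.
Ksp = [Ag⁺]^3[AsO₄³⁻] = (3s)^3(2.26×10⁻²)
(3s)^3 = 5.95×10⁻²³ / (2.26×10⁻²) = 2.63×10⁻²¹
s = 4.60×10⁻⁸ M

4.60×10⁻⁸ M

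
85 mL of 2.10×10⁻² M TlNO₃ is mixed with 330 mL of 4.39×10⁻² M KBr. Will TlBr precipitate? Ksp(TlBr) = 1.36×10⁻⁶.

The combined volume is 415 mL.
[Tl⁺] = (2.10×10⁻²)(85)/415 = 4.30×10⁻³ M
[Br⁻] = (4.39×10⁻²)(330)/415 = 3.49×10⁻² M
Q = [Tl⁺][Br⁻] = 1.50×10⁻⁴
Since Q (1.50×10⁻⁴) exceeds Ksp (1.36×10⁻⁶), TlBr will precipitate.

Yes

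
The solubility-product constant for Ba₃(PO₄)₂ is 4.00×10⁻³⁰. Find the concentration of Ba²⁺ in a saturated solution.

Ba₃(PO₄)₂(s) ⇌ 3 Ba²⁺(aq) + 2 PO₄³⁻(aq)
If s mol/L of Ba₃(PO₄)₂ dissolves, [Ba²⁺] = 3s and [PO₄³⁻] = 2s.
Ksp = [Ba²⁺]^3[PO₄³⁻]^2 = (3s)^3 · (2s)^2 = 108s^5 = 4.00×10⁻³⁰
s = 5.17×10⁻⁷ mol/L
[Ba²⁺] = 3s = 1.55×10⁻⁶ mol/L

1.55×10⁻⁶ M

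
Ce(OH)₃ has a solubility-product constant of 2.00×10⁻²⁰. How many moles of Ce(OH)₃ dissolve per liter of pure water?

Ce(OH)₃(s) ⇌ Ce³⁺(aq) + 3 OH⁻(aq)
Let s be the molar solubility. Then [Ce³⁺] = s and [OH⁻] = 3s.
Ksp = [Ce³⁺][OH⁻]^3 = s · (3s)^3 = 27s^4
27s^4 = 2.00×10⁻²⁰  ⇒  s^4 = 7.41×10⁻²²
Taking the 4th root, s = 5.22×10⁻⁶ M.

5.22×10⁻⁶ M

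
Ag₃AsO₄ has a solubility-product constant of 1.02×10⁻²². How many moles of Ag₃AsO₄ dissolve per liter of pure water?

1.39×10⁻⁶ M

Ag₃AsO₄(s) ⇌ 3 Ag⁺(aq) + AsO₄³⁻(aq)
With molar solubility s: [Ag⁺] = 3s, [AsO₄³⁻] = s.
Ksp = [Ag⁺]^3[AsO₄³⁻] = (3s)^3 · s = 27s^4
27s^4 = 1.02×10⁻²²  ⇒  s^4 = 3.78×10⁻²⁴
Taking the 4th root, s = 1.39×10⁻⁶ M.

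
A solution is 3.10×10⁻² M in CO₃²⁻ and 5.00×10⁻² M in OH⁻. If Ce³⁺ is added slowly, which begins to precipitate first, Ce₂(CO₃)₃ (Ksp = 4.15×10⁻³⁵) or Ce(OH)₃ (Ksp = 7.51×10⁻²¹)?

Ce(OH)₃

Each salt precipitates once Q = Ksp for that salt.
For Ce₂(CO₃)₃: [Ce³⁺] = (Ksp/[CO₃²⁻]^3)^(1/2) = 1.18×10⁻¹⁵ M
For Ce(OH)₃: [Ce³⁺] = (Ksp/[OH⁻]^3) = 6.01×10⁻¹⁷ M
Since Ce(OH)₃ needs less Ce³⁺ to reach saturation, it precipitates first.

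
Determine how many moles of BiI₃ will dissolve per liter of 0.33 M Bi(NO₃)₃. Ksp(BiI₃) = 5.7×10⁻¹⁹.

4.0×10⁻⁷ M

BiI₃(s) ⇌ Bi³⁺(aq) + 3 I⁻(aq)
With Bi³⁺ already at 0.33 M and s small, take [Bi³⁺] ≈ 0.33 M and [I⁻] = 3s.
Ksp = [Bi³⁺][I⁻]^3 = (0.33)(3s)^3
(3s)^3 = 5.7×10⁻¹⁹ / (0.33) = 1.7×10⁻¹⁸
s = 4.0×10⁻⁷ M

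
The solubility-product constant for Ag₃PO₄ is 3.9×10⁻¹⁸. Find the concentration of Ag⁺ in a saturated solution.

5.8×10⁻⁵ M

Ag₃PO₄(s) ⇌ 3 Ag⁺(aq) + PO₄³⁻(aq)
Call the molar solubility s, so that [Ag⁺] = 3s and [PO₄³⁻] = s.
Ksp = [Ag⁺]^3[PO₄³⁻] = (3s)^3 · s = 27s^4 = 3.9×10⁻¹⁸
s = 1.9×10⁻⁵ mol L⁻¹
[Ag⁺] = 3s = 5.8×10⁻⁵ mol L⁻¹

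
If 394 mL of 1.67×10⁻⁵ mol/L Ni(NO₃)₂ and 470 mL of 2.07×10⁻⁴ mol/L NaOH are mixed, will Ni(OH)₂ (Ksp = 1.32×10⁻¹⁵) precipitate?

The combined volume is 864 mL.
[Ni²⁺] = (1.67×10⁻⁵)(394)/864 = 7.62×10⁻⁶ mol/L
[OH⁻] = (2.07×10⁻⁴)(470)/864 = 1.13×10⁻⁴ mol/L
Q = [Ni²⁺][OH⁻]^2 = 9.66×10⁻¹⁴
Q = 9.66×10⁻¹⁴ > Ksp = 1.32×10⁻¹⁵, so the solution is supersaturated and Ni(OH)₂ precipitates.

Yes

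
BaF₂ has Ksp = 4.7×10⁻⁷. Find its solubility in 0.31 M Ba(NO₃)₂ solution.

BaF₂(s) ⇌ Ba²⁺(aq) + 2 F⁻(aq)
The solution already contains Ba²⁺ at 0.31 M. Let s be the molar solubility of BaF₂.
[Ba²⁺] ≈ 0.31 M (common ion dominates); [F⁻] = 2s.
Ksp = [Ba²⁺][F⁻]^2 = (0.31)(2s)^2
(2s)^2 = 4.7×10⁻⁷ / (0.31) = 1.5×10⁻⁶
s = 6.2×10⁻⁴ M

6.2×10⁻⁴ M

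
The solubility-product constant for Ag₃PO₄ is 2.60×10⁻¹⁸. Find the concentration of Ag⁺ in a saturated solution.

5.28×10⁻⁵ M

Ag₃PO₄(s) ⇌ 3 Ag⁺(aq) + PO₄³⁻(aq)
For each mole of Ag₃PO₄ that dissolves per liter, [Ag⁺] = 3s and [PO₄³⁻] = s; let s denote this solubility.
Ksp = [Ag⁺]^3[PO₄³⁻] = (3s)^3 · s = 27s^4 = 2.60×10⁻¹⁸
s = 1.76×10⁻⁵ M
[Ag⁺] = 3s = 5.28×10⁻⁵ M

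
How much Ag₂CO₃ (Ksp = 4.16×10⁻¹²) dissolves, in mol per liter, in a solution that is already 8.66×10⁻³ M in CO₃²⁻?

Ag₂CO₃(s) ⇌ 2 Ag⁺(aq) + CO₃²⁻(aq)
CO₃²⁻ is already present at 8.66×10⁻³ M. If s mol/L of Ag₂CO₃ dissolves, [Ag⁺] = 2s while [CO₃²⁻] ≈ 8.66×10⁻³ M.
Ksp = [Ag⁺]^2[CO₃²⁻] = (2s)^2(8.66×10⁻³)
(2s)^2 = 4.16×10⁻¹² / (8.66×10⁻³) = 4.80×10⁻¹⁰
s = 1.10×10⁻⁵ M

1.10×10⁻⁵ M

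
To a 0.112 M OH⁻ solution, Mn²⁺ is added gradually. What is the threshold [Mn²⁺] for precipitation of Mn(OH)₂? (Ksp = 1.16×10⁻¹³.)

Precipitation begins when Q = Ksp.
Mn(OH)₂(s) ⇌ Mn²⁺(aq) + 2 OH⁻(aq)
Ksp = [Mn²⁺][OH⁻]^2 = [Mn²⁺](0.112)^2
[Mn²⁺] = 1.16×10⁻¹³ / (0.112)^2 = 9.25×10⁻¹²
[Mn²⁺] = 9.25×10⁻¹² M

9.25×10⁻¹² M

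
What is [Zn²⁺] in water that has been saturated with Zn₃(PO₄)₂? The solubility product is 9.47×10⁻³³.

Zn₃(PO₄)₂(s) ⇌ 3 Zn²⁺(aq) + 2 PO₄³⁻(aq)
With molar solubility s: [Zn²⁺] = 3s, [PO₄³⁻] = 2s.
Ksp = [Zn²⁺]^3[PO₄³⁻]^2 = (3s)^3 · (2s)^2 = 108s^5 = 9.47×10⁻³³
s = 1.54×10⁻⁷ M
[Zn²⁺] = 3s = 4.63×10⁻⁷ M

4.63×10⁻⁷ M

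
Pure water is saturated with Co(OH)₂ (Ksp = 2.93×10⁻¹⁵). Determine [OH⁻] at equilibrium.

Co(OH)₂(s) ⇌ Co²⁺(aq) + 2 OH⁻(aq)
Let s be the molar solubility. Then [Co²⁺] = s and [OH⁻] = 2s.
Ksp = [Co²⁺][OH⁻]^2 = s · (2s)^2 = 4s^3 = 2.93×10⁻¹⁵
s = 9.01×10⁻⁶ M
[OH⁻] = 2s = 1.80×10⁻⁵ M

1.80×10⁻⁵ M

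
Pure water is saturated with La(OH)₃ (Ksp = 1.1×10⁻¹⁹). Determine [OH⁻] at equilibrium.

2.4×10⁻⁵ M

La(OH)₃(s) ⇌ La³⁺(aq) + 3 OH⁻(aq)
With molar solubility s: [La³⁺] = s, [OH⁻] = 3s.
Ksp = [La³⁺][OH⁻]^3 = s · (3s)^3 = 27s^4 = 1.1×10⁻¹⁹
s = 8.0×10⁻⁶ M
[OH⁻] = 3s = 2.4×10⁻⁵ M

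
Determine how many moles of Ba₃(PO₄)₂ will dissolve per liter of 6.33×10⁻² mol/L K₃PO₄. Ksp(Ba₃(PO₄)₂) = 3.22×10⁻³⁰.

Ba₃(PO₄)₂(s) ⇌ 3 Ba²⁺(aq) + 2 PO₄³⁻(aq)
With PO₄³⁻ already at 6.33×10⁻² mol/L and s small, take [PO₄³⁻] ≈ 6.33×10⁻² mol/L and [Ba²⁺] = 3s.
Ksp = [Ba²⁺]^3[PO₄³⁻]^2 = (3s)^3(6.33×10⁻²)^2
(3s)^3 = 3.22×10⁻³⁰ / (6.33×10⁻²)^2 = 8.04×10⁻²⁸
s = 3.10×10⁻¹⁰ mol/L

3.10×10⁻¹⁰ M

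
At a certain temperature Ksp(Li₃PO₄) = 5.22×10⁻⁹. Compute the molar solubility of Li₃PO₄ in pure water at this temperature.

Li₃PO₄(s) ⇌ 3 Li⁺(aq) + PO₄³⁻(aq)
Call the molar solubility s, so that [Li⁺] = 3s and [PO₄³⁻] = s.
Ksp = [Li⁺]^3[PO₄³⁻] = (3s)^3 · s = 27s^4
27s^4 = 5.22×10⁻⁹  ⇒  s^4 = 1.93×10⁻¹⁰
s = (1.93×10⁻¹⁰)^(1/4) = 3.73×10⁻³ M

3.73×10⁻³ M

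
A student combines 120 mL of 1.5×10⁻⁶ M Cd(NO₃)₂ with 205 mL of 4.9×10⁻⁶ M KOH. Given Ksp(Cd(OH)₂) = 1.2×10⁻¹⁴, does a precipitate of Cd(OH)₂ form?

No

Total volume after mixing = 120 + 205 = 325 mL.
[Cd²⁺] = (1.5×10⁻⁶)(120)/325 = 5.5×10⁻⁷ M
[OH⁻] = (4.9×10⁻⁶)(205)/325 = 3.1×10⁻⁶ M
Q = [Cd²⁺][OH⁻]^2 = 5.3×10⁻¹⁸
Since Q (5.3×10⁻¹⁸) is less than Ksp (1.2×10⁻¹⁴), no Cd(OH)₂ precipitates.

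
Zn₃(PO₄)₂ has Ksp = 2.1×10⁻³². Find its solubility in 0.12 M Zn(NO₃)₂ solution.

1.7×10⁻¹⁵ M

Zn₃(PO₄)₂(s) ⇌ 3 Zn²⁺(aq) + 2 PO₄³⁻(aq)
Zn²⁺ is already present at 0.12 M. If s mol/L of Zn₃(PO₄)₂ dissolves, [PO₄³⁻] = 2s while [Zn²⁺] ≈ 0.12 M.
Ksp = [Zn²⁺]^3[PO₄³⁻]^2 = (0.12)^3(2s)^2
(2s)^2 = 2.1×10⁻³² / (0.12)^3 = 1.2×10⁻²⁹
s = 1.7×10⁻¹⁵ M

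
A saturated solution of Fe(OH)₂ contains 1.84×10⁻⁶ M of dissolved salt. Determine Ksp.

Ksp = 2.49×10⁻¹⁷

Fe(OH)₂(s) ⇌ Fe²⁺(aq) + 2 OH⁻(aq)
Let s be the molar solubility. Then [Fe²⁺] = s and [OH⁻] = 2s.
Ksp = [Fe²⁺][OH⁻]^2 = s · (2s)^2 = 4s^3
Ksp = 4 × (1.84×10⁻⁶)^3 = 2.49×10⁻¹⁷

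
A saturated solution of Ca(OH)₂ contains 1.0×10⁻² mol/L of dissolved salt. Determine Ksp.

Ksp = 4.0×10⁻⁶

Ca(OH)₂(s) ⇌ Ca²⁺(aq) + 2 OH⁻(aq)
Let s be the molar solubility. Then [Ca²⁺] = s and [OH⁻] = 2s.
Ksp = [Ca²⁺][OH⁻]^2 = s · (2s)^2 = 4s^3
Ksp = 4 × (1.0×10⁻²)^3 = 4.0×10⁻⁶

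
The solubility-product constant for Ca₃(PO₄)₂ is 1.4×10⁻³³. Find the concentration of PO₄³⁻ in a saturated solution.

Ca₃(PO₄)₂(s) ⇌ 3 Ca²⁺(aq) + 2 PO₄³⁻(aq)
With molar solubility s: [Ca²⁺] = 3s, [PO₄³⁻] = 2s.
Ksp = [Ca²⁺]^3[PO₄³⁻]^2 = (3s)^3 · (2s)^2 = 108s^5 = 1.4×10⁻³³
s = 1.1×10⁻⁷ mol L⁻¹
[PO₄³⁻] = 2s = 2.1×10⁻⁷ mol L⁻¹

2.1×10⁻⁷ M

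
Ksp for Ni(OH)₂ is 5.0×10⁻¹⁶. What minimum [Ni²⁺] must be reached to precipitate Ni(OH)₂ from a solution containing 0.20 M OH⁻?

Each salt precipitates once Q = Ksp for that salt.
Ni(OH)₂(s) ⇌ Ni²⁺(aq) + 2 OH⁻(aq)
Ksp = [Ni²⁺][OH⁻]^2 = [Ni²⁺](0.20)^2
[Ni²⁺] = 5.0×10⁻¹⁶ / (0.20)^2 = 1.3×10⁻¹⁴
[Ni²⁺] = 1.3×10⁻¹⁴ M

1.3×10⁻¹⁴ M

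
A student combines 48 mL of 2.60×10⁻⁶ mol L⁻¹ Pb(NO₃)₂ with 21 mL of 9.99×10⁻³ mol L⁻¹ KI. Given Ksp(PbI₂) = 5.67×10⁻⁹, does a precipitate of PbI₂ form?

No

After mixing, V = 48 mL + 21 mL = 69 mL.
[Pb²⁺] = (2.60×10⁻⁶)(48)/69 = 1.81×10⁻⁶ mol L⁻¹
[I⁻] = (9.99×10⁻³)(21)/69 = 3.04×10⁻³ mol L⁻¹
Q = [Pb²⁺][I⁻]^2 = 1.67×10⁻¹¹
Since Q (1.67×10⁻¹¹) is less than Ksp (5.67×10⁻⁹), no PbI₂ precipitates.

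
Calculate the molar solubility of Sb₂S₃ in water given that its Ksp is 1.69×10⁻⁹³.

1.09×10⁻¹⁹ M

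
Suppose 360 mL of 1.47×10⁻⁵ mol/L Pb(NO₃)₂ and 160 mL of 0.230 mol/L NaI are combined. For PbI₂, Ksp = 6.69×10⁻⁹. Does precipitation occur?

Yes

Total volume after mixing = 360 + 160 = 520 mL.
[Pb²⁺] = (1.47×10⁻⁵)(360)/520 = 1.02×10⁻⁵ mol/L
[I⁻] = (0.230)(160)/520 = 7.08×10⁻² mol/L
Q = [Pb²⁺][I⁻]^2 = 5.10×10⁻⁸
Because Q > Ksp (5.10×10⁻⁸ vs 6.69×10⁻⁹), a precipitate of PbI₂ forms.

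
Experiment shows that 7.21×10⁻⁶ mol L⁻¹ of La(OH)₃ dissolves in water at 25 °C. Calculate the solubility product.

La(OH)₃(s) ⇌ La³⁺(aq) + 3 OH⁻(aq)
Let s be the molar solubility. Then [La³⁺] = s and [OH⁻] = 3s.
Ksp = [La³⁺][OH⁻]^3 = s · (3s)^3 = 27s^4
Ksp = 27 × (7.21×10⁻⁶)^4 = 7.30×10⁻²⁰

Ksp = 7.30×10⁻²⁰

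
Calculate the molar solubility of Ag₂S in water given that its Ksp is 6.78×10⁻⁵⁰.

Ag₂S(s) ⇌ 2 Ag⁺(aq) + S²⁻(aq)
Call the molar solubility s, so that [Ag⁺] = 2s and [S²⁻] = s.
Ksp = [Ag⁺]^2[S²⁻] = (2s)^2 · s = 4s^3
4s^3 = 6.78×10⁻⁵⁰  ⇒  s^3 = 1.70×10⁻⁵⁰
s = (1.70×10⁻⁵⁰)^(1/3) = 2.57×10⁻¹⁷ mol L⁻¹

2.57×10⁻¹⁷ M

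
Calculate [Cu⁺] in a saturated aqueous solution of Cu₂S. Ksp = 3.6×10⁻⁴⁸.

1.9×10⁻¹⁶ M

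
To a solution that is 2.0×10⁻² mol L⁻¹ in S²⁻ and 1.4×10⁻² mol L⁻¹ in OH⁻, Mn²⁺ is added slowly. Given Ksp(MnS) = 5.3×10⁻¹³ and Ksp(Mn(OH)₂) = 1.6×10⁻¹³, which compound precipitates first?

The threshold for precipitation is Q = Ksp.
For MnS: [Mn²⁺] = (Ksp/[S²⁻]) = 2.7×10⁻¹¹ mol L⁻¹
For Mn(OH)₂: [Mn²⁺] = (Ksp/[OH⁻]^2) = 8.2×10⁻¹⁰ mol L⁻¹
MnS requires the lower [Mn²⁺], so it precipitates first.

MnS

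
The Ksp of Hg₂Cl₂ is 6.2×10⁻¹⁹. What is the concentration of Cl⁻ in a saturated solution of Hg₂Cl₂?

Hg₂Cl₂(s) ⇌ Hg₂²⁺(aq) + 2 Cl⁻(aq)
Let s be the molar solubility. Then [Hg₂²⁺] = s and [Cl⁻] = 2s.
Ksp = [Hg₂²⁺][Cl⁻]^2 = s · (2s)^2 = 4s^3 = 6.2×10⁻¹⁹
s = 5.4×10⁻⁷ M
[Cl⁻] = 2s = 1.1×10⁻⁶ M

1.1×10⁻⁶ M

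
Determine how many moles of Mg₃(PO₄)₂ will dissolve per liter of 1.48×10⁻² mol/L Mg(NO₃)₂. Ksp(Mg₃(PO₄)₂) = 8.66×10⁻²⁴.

8.17×10⁻¹⁰ M

Mg₃(PO₄)₂(s) ⇌ 3 Mg²⁺(aq) + 2 PO₄³⁻(aq)
Let s be the solubility of Mg₃(PO₄)₂ here. The common ion gives [Mg²⁺] ≈ 1.48×10⁻² mol/L, and [PO₄³⁻] = 2s.
Ksp = [Mg²⁺]^3[PO₄³⁻]^2 = (1.48×10⁻²)^3(2s)^2
(2s)^2 = 8.66×10⁻²⁴ / (1.48×10⁻²)^3 = 2.67×10⁻¹⁸
s = 8.17×10⁻¹⁰ mol/L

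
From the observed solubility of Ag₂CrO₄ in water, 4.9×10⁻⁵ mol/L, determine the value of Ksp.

Ag₂CrO₄(s) ⇌ 2 Ag⁺(aq) + CrO₄²⁻(aq)
For each mole of Ag₂CrO₄ that dissolves per liter, [Ag⁺] = 2s and [CrO₄²⁻] = s; let s denote this solubility.
Ksp = [Ag⁺]^2[CrO₄²⁻] = (2s)^2 · s = 4s^3
Ksp = 4 × (4.9×10⁻⁵)^3 = 4.7×10⁻¹³

Ksp = 4.7×10⁻¹³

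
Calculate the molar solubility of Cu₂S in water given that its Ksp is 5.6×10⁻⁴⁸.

1.1×10⁻¹⁶ M

Cu₂S(s) ⇌ 2 Cu⁺(aq) + S²⁻(aq)
If s mol/L of Cu₂S dissolves, [Cu⁺] = 2s and [S²⁻] = s.
Ksp = [Cu⁺]^2[S²⁻] = (2s)^2 · s = 4s^3
4s^3 = 5.6×10⁻⁴⁸  ⇒  s^3 = 1.4×10⁻⁴⁸
s = (1.4×10⁻⁴⁸)^(1/3) = 1.1×10⁻¹⁶ M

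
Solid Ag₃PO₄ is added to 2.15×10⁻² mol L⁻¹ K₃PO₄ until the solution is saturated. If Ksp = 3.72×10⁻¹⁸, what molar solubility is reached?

1.86×10⁻⁶ M

Ag₃PO₄(s) ⇌ 3 Ag⁺(aq) + PO₄³⁻(aq)
With PO₄³⁻ already at 2.15×10⁻² mol L⁻¹ and s small, take [PO₄³⁻] ≈ 2.15×10⁻² mol L⁻¹ and [Ag⁺] = 3s.
Ksp = [Ag⁺]^3[PO₄³⁻] = (3s)^3(2.15×10⁻²)
(3s)^3 = 3.72×10⁻¹⁸ / (2.15×10⁻²) = 1.73×10⁻¹⁶
s = 1.86×10⁻⁶ mol L⁻¹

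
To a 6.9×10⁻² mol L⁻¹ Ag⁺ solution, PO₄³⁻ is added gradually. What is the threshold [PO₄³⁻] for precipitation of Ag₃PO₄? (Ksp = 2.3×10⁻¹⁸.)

7.0×10⁻¹⁵ M

A salt starts to precipitate once the ion product Q reaches its Ksp.
Ag₃PO₄(s) ⇌ 3 Ag⁺(aq) + PO₄³⁻(aq)
Ksp = [Ag⁺]^3[PO₄³⁻] = [PO₄³⁻](6.9×10⁻²)^3
[PO₄³⁻] = 2.3×10⁻¹⁸ / (6.9×10⁻²)^3 = 7.0×10⁻¹⁵
[PO₄³⁻] = 7.0×10⁻¹⁵ mol L⁻¹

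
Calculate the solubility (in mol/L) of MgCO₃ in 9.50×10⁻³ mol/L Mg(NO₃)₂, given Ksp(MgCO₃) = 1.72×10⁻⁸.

1.81×10⁻⁶ M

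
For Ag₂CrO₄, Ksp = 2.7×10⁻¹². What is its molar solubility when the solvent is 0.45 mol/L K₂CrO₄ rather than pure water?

Ag₂CrO₄(s) ⇌ 2 Ag⁺(aq) + CrO₄²⁻(aq)
The solution already contains CrO₄²⁻ at 0.45 mol/L. Let s be the molar solubility of Ag₂CrO₄.
[CrO₄²⁻] ≈ 0.45 mol/L (common ion dominates); [Ag⁺] = 2s.
Ksp = [Ag⁺]^2[CrO₄²⁻] = (2s)^2(0.45)
(2s)^2 = 2.7×10⁻¹² / (0.45) = 6.0×10⁻¹²
s = 1.2×10⁻⁶ mol/L

1.2×10⁻⁶ M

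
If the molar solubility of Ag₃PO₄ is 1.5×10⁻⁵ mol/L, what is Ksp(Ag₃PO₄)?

Ksp = 1.4×10⁻¹⁸

Ag₃PO₄(s) ⇌ 3 Ag⁺(aq) + PO₄³⁻(aq)
If s mol/L of Ag₃PO₄ dissolves, [Ag⁺] = 3s and [PO₄³⁻] = s.
Ksp = [Ag⁺]^3[PO₄³⁻] = (3s)^3 · s = 27s^4
Ksp = 27 × (1.5×10⁻⁵)^4 = 1.4×10⁻¹⁸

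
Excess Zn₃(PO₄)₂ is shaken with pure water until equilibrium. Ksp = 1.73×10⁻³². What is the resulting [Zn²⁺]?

Zn₃(PO₄)₂(s) ⇌ 3 Zn²⁺(aq) + 2 PO₄³⁻(aq)
For each mole of Zn₃(PO₄)₂ that dissolves per liter, [Zn²⁺] = 3s and [PO₄³⁻] = 2s; let s denote this solubility.
Ksp = [Zn²⁺]^3[PO₄³⁻]^2 = (3s)^3 · (2s)^2 = 108s^5 = 1.73×10⁻³²
s = 1.74×10⁻⁷ M
[Zn²⁺] = 3s = 5.22×10⁻⁷ M

5.22×10⁻⁷ M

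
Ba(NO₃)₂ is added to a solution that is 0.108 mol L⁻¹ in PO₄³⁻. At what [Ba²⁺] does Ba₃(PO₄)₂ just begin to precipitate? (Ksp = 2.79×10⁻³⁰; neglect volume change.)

Precipitation of each salt begins when its ion product equals Ksp.
Ba₃(PO₄)₂(s) ⇌ 3 Ba²⁺(aq) + 2 PO₄³⁻(aq)
Ksp = [Ba²⁺]^3[PO₄³⁻]^2 = [Ba²⁺]^3(0.108)^2
[Ba²⁺]^3 = 2.79×10⁻³⁰ / (0.108)^2 = 2.39×10⁻²⁸
[Ba²⁺] = 6.21×10⁻¹⁰ mol L⁻¹

6.21×10⁻¹⁰ M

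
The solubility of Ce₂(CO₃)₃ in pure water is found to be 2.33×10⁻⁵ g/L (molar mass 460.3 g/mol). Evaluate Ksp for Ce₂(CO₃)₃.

Ksp = 3.59×10⁻³⁵

s = (2.33×10⁻⁵ g L⁻¹)/(460.3 g mol⁻¹) = 5.0619×10⁻⁸ M
Ce₂(CO₃)₃(s) ⇌ 2 Ce³⁺(aq) + 3 CO₃²⁻(aq)
Let s be the molar solubility. Then [Ce³⁺] = 2s and [CO₃²⁻] = 3s.
Ksp = [Ce³⁺]^2[CO₃²⁻]^3 = (2s)^2 · (3s)^3 = 108s^5
Ksp = 108 × (5.0619×10⁻⁸)^5 = 3.59×10⁻³⁵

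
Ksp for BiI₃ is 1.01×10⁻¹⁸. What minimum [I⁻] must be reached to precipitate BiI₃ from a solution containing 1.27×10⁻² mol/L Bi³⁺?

A salt starts to precipitate once the ion product Q reaches its Ksp.
BiI₃(s) ⇌ Bi³⁺(aq) + 3 I⁻(aq)
Ksp = [Bi³⁺][I⁻]^3 = [I⁻]^3(1.27×10⁻²)
[I⁻]^3 = 1.01×10⁻¹⁸ / (1.27×10⁻²) = 7.95×10⁻¹⁷
[I⁻] = 4.30×10⁻⁶ mol/L

4.30×10⁻⁶ M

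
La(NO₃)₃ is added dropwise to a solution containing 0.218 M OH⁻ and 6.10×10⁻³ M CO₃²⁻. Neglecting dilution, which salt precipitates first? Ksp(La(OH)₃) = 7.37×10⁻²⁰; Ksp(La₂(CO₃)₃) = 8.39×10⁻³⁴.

La(OH)₃

Each salt precipitates once Q = Ksp for that salt.
For La(OH)₃: [La³⁺] = (Ksp/[OH⁻]^3) = 7.11×10⁻¹⁸ M
For La₂(CO₃)₃: [La³⁺] = (Ksp/[CO₃²⁻]^3)^(1/2) = 6.08×10⁻¹⁴ M
Since La(OH)₃ needs less La³⁺ to reach saturation, it precipitates first.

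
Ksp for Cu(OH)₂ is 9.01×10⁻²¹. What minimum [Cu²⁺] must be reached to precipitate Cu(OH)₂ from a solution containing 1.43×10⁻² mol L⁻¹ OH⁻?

4.41×10⁻¹⁷ M

The threshold for precipitation is Q = Ksp.
Cu(OH)₂(s) ⇌ Cu²⁺(aq) + 2 OH⁻(aq)
Ksp = [Cu²⁺][OH⁻]^2 = [Cu²⁺](1.43×10⁻²)^2
[Cu²⁺] = 9.01×10⁻²¹ / (1.43×10⁻²)^2 = 4.41×10⁻¹⁷
[Cu²⁺] = 4.41×10⁻¹⁷ mol L⁻¹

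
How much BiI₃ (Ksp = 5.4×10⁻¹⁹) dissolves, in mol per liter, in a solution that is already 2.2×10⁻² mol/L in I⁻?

BiI₃(s) ⇌ Bi³⁺(aq) + 3 I⁻(aq)
Let s be the solubility of BiI₃ here. The common ion gives [I⁻] ≈ 2.2×10⁻² mol/L, and [Bi³⁺] = s.
Ksp = [Bi³⁺][I⁻]^3 = s(2.2×10⁻²)^3
s = 5.4×10⁻¹⁹ / (2.2×10⁻²)^3 = 5.1×10⁻¹⁴
s = 5.1×10⁻¹⁴ mol/L

5.1×10⁻¹⁴ M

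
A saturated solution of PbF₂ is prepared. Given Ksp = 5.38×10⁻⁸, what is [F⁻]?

PbF₂(s) ⇌ Pb²⁺(aq) + 2 F⁻(aq)
Call the molar solubility s, so that [Pb²⁺] = s and [F⁻] = 2s.
Ksp = [Pb²⁺][F⁻]^2 = s · (2s)^2 = 4s^3 = 5.38×10⁻⁸
s = 2.38×10⁻³ M
[F⁻] = 2s = 4.76×10⁻³ M

4.76×10⁻³ M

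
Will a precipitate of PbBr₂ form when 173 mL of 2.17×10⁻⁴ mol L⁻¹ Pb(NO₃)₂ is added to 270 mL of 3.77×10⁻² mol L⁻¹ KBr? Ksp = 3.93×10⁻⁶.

No

After mixing, V = 173 mL + 270 mL = 443 mL.
[Pb²⁺] = (2.17×10⁻⁴)(173)/443 = 8.47×10⁻⁵ mol L⁻¹
[Br⁻] = (3.77×10⁻²)(270)/443 = 2.30×10⁻² mol L⁻¹
Q = [Pb²⁺][Br⁻]^2 = 4.47×10⁻⁸
Q = 4.47×10⁻⁸ < Ksp = 3.93×10⁻⁶, so the solution is unsaturated and no precipitate forms.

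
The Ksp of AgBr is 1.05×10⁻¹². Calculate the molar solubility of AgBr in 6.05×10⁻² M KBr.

1.74×10⁻¹¹ M

AgBr(s) ⇌ Ag⁺(aq) + Br⁻(aq)
The solution already contains Br⁻ at 6.05×10⁻² M. Let s be the molar solubility of AgBr.
[Br⁻] ≈ 6.05×10⁻² M (common ion dominates); [Ag⁺] = s.
Ksp = [Ag⁺][Br⁻] = s(6.05×10⁻²)
s = 1.05×10⁻¹² / (6.05×10⁻²) = 1.74×10⁻¹¹
s = 1.74×10⁻¹¹ M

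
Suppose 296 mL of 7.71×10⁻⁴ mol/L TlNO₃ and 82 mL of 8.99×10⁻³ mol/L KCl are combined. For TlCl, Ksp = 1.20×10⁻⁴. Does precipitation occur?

Total volume after mixing = 296 + 82 = 378 mL.
[Tl⁺] = (7.71×10⁻⁴)(296)/378 = 6.04×10⁻⁴ mol/L
[Cl⁻] = (8.99×10⁻³)(82)/378 = 1.95×10⁻³ mol/L
Q = [Tl⁺][Cl⁻] = 1.18×10⁻⁶
Q = 1.18×10⁻⁶ < Ksp = 1.20×10⁻⁴, so the solution is unsaturated and no precipitate forms.

No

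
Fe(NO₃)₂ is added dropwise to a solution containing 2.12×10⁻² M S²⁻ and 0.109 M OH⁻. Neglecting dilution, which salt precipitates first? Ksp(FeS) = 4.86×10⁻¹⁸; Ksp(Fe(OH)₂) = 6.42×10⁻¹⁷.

FeS

Precipitation begins when Q = Ksp.
For FeS: [Fe²⁺] = (Ksp/[S²⁻]) = 2.29×10⁻¹⁶ M
For Fe(OH)₂: [Fe²⁺] = (Ksp/[OH⁻]^2) = 5.40×10⁻¹⁵ M
The smaller threshold [Fe²⁺] is reached first, so FeS precipitates first.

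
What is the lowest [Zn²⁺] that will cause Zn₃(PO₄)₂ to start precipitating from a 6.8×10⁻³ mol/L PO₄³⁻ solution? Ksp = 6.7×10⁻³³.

5.3×10⁻¹⁰ M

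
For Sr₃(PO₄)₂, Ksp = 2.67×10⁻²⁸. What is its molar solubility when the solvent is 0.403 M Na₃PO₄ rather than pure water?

3.93×10⁻¹⁰ M

Sr₃(PO₄)₂(s) ⇌ 3 Sr²⁺(aq) + 2 PO₄³⁻(aq)
Let s be the solubility of Sr₃(PO₄)₂ here. The common ion gives [PO₄³⁻] ≈ 0.403 M, and [Sr²⁺] = 3s.
Ksp = [Sr²⁺]^3[PO₄³⁻]^2 = (3s)^3(0.403)^2
(3s)^3 = 2.67×10⁻²⁸ / (0.403)^2 = 1.64×10⁻²⁷
s = 3.93×10⁻¹⁰ M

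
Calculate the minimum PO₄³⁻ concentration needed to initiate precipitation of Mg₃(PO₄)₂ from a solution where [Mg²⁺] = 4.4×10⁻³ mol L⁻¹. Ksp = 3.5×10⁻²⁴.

6.4×10⁻⁹ M

The threshold for precipitation is Q = Ksp.
Mg₃(PO₄)₂(s) ⇌ 3 Mg²⁺(aq) + 2 PO₄³⁻(aq)
Ksp = [Mg²⁺]^3[PO₄³⁻]^2 = [PO₄³⁻]^2(4.4×10⁻³)^3
[PO₄³⁻]^2 = 3.5×10⁻²⁴ / (4.4×10⁻³)^3 = 4.1×10⁻¹⁷
[PO₄³⁻] = 6.4×10⁻⁹ mol L⁻¹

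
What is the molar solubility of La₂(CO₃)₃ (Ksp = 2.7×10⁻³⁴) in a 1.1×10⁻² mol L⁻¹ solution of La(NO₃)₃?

La₂(CO₃)₃(s) ⇌ 2 La³⁺(aq) + 3 CO₃²⁻(aq)
La³⁺ is already present at 1.1×10⁻² mol L⁻¹. If s mol/L of La₂(CO₃)₃ dissolves, [CO₃²⁻] = 3s while [La³⁺] ≈ 1.1×10⁻² mol L⁻¹.
Ksp = [La³⁺]^2[CO₃²⁻]^3 = (1.1×10⁻²)^2(3s)^3
(3s)^3 = 2.7×10⁻³⁴ / (1.1×10⁻²)^2 = 2.2×10⁻³⁰
s = 4.4×10⁻¹¹ mol L⁻¹

4.4×10⁻¹¹ M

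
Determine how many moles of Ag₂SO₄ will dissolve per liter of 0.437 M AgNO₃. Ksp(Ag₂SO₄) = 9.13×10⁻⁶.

4.78×10⁻⁵ M

Ag₂SO₄(s) ⇌ 2 Ag⁺(aq) + SO₄²⁻(aq)
The solution already contains Ag⁺ at 0.437 M. Let s be the molar solubility of Ag₂SO₄.
[Ag⁺] ≈ 0.437 M (common ion dominates); [SO₄²⁻] = s.
Ksp = [Ag⁺]^2[SO₄²⁻] = (0.437)^2s
s = 9.13×10⁻⁶ / (0.437)^2 = 4.78×10⁻⁵
s = 4.78×10⁻⁵ M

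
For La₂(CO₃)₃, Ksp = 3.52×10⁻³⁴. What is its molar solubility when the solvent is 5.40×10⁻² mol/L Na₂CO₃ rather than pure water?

La₂(CO₃)₃(s) ⇌ 2 La³⁺(aq) + 3 CO₃²⁻(aq)
CO₃²⁻ is already present at 5.40×10⁻² mol/L. If s mol/L of La₂(CO₃)₃ dissolves, [La³⁺] = 2s while [CO₃²⁻] ≈ 5.40×10⁻² mol/L.
Ksp = [La³⁺]^2[CO₃²⁻]^3 = (2s)^2(5.40×10⁻²)^3
(2s)^2 = 3.52×10⁻³⁴ / (5.40×10⁻²)^3 = 2.24×10⁻³⁰
s = 7.48×10⁻¹⁶ mol/L

7.48×10⁻¹⁶ M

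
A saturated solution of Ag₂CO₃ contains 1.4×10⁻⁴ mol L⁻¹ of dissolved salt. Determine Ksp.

Ksp = 1.1×10⁻¹¹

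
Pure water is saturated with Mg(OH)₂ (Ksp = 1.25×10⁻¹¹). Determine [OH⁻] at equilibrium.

Mg(OH)₂(s) ⇌ Mg²⁺(aq) + 2 OH⁻(aq)
Let s be the molar solubility. Then [Mg²⁺] = s and [OH⁻] = 2s.
Ksp = [Mg²⁺][OH⁻]^2 = s · (2s)^2 = 4s^3 = 1.25×10⁻¹¹
s = 1.46×10⁻⁴ M
[OH⁻] = 2s = 2.92×10⁻⁴ M

2.92×10⁻⁴ M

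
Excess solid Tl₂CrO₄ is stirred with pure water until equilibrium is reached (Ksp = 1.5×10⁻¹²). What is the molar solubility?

7.2×10⁻⁵ M

Tl₂CrO₄(s) ⇌ 2 Tl⁺(aq) + CrO₄²⁻(aq)
With molar solubility s: [Tl⁺] = 2s, [CrO₄²⁻] = s.
Ksp = [Tl⁺]^2[CrO₄²⁻] = (2s)^2 · s = 4s^3
4s^3 = 1.5×10⁻¹²  ⇒  s^3 = 3.8×10⁻¹³
Taking the 3rd root, s = 7.2×10⁻⁵ M.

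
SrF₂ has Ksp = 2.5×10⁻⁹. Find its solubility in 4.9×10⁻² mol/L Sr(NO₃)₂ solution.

1.1×10⁻⁴ M

SrF₂(s) ⇌ Sr²⁺(aq) + 2 F⁻(aq)
Let s be the solubility of SrF₂ here. The common ion gives [Sr²⁺] ≈ 4.9×10⁻² mol/L, and [F⁻] = 2s.
Ksp = [Sr²⁺][F⁻]^2 = (4.9×10⁻²)(2s)^2
(2s)^2 = 2.5×10⁻⁹ / (4.9×10⁻²) = 5.1×10⁻⁸
s = 1.1×10⁻⁴ mol/L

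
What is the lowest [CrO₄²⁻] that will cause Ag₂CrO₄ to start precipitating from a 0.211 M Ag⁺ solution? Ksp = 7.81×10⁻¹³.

1.75×10⁻¹¹ M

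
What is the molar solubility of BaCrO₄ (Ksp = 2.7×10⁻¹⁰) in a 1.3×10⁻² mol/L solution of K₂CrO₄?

2.1×10⁻⁸ M

BaCrO₄(s) ⇌ Ba²⁺(aq) + CrO₄²⁻(aq)
The solution already contains CrO₄²⁻ at 1.3×10⁻² mol/L. Let s be the molar solubility of BaCrO₄.
[CrO₄²⁻] ≈ 1.3×10⁻² mol/L (common ion dominates); [Ba²⁺] = s.
Ksp = [Ba²⁺][CrO₄²⁻] = s(1.3×10⁻²)
s = 2.7×10⁻¹⁰ / (1.3×10⁻²) = 2.1×10⁻⁸
s = 2.1×10⁻⁸ mol/L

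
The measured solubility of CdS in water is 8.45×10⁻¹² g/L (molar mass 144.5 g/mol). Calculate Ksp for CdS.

Molar solubility s = (8.45×10⁻¹² g/L) / (144.5 g/mol) = 5.8478×10⁻¹⁴ mol/L
CdS(s) ⇌ Cd²⁺(aq) + S²⁻(aq)
For each mole of CdS that dissolves per liter, [Cd²⁺] = s and [S²⁻] = s; let s denote this solubility.
Ksp = [Cd²⁺][S²⁻] = s · s = s^2
Ksp = (5.8478×10⁻¹⁴)^2 = 3.42×10⁻²⁷

Ksp = 3.42×10⁻²⁷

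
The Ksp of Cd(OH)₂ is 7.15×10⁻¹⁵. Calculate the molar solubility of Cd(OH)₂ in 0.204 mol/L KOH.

1.72×10⁻¹³ M

Cd(OH)₂(s) ⇌ Cd²⁺(aq) + 2 OH⁻(aq)
With OH⁻ already at 0.204 mol/L and s small, take [OH⁻] ≈ 0.204 mol/L and [Cd²⁺] = s.
Ksp = [Cd²⁺][OH⁻]^2 = s(0.204)^2
s = 7.15×10⁻¹⁵ / (0.204)^2 = 1.72×10⁻¹³
s = 1.72×10⁻¹³ mol/L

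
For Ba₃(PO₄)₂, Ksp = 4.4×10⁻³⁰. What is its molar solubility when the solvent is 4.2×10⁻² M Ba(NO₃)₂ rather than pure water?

Ba₃(PO₄)₂(s) ⇌ 3 Ba²⁺(aq) + 2 PO₄³⁻(aq)
The solution already contains Ba²⁺ at 4.2×10⁻² M. Let s be the molar solubility of Ba₃(PO₄)₂.
[Ba²⁺] ≈ 4.2×10⁻² M (common ion dominates); [PO₄³⁻] = 2s.
Ksp = [Ba²⁺]^3[PO₄³⁻]^2 = (4.2×10⁻²)^3(2s)^2
(2s)^2 = 4.4×10⁻³⁰ / (4.2×10⁻²)^3 = 5.9×10⁻²⁶
s = 1.2×10⁻¹³ M

1.2×10⁻¹³ M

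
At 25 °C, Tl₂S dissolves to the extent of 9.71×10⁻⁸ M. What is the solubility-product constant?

Ksp = 3.66×10⁻²¹

Tl₂S(s) ⇌ 2 Tl⁺(aq) + S²⁻(aq)
Let s be the molar solubility. Then [Tl⁺] = 2s and [S²⁻] = s.
Ksp = [Tl⁺]^2[S²⁻] = (2s)^2 · s = 4s^3
Ksp = 4 × (9.71×10⁻⁸)^3 = 3.66×10⁻²¹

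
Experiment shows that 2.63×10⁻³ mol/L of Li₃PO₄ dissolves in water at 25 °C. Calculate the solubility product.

Ksp = 1.29×10⁻⁹

Li₃PO₄(s) ⇌ 3 Li⁺(aq) + PO₄³⁻(aq)
With molar solubility s: [Li⁺] = 3s, [PO₄³⁻] = s.
Ksp = [Li⁺]^3[PO₄³⁻] = (3s)^3 · s = 27s^4
Ksp = 27 × (2.63×10⁻³)^4 = 1.29×10⁻⁹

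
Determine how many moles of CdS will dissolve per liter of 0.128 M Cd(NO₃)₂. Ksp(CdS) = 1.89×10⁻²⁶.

1.48×10⁻²⁵ M

CdS(s) ⇌ Cd²⁺(aq) + S²⁻(aq)
Let s be the solubility of CdS here. The common ion gives [Cd²⁺] ≈ 0.128 M, and [S²⁻] = s.
Ksp = [Cd²⁺][S²⁻] = (0.128)s
s = 1.89×10⁻²⁶ / (0.128) = 1.48×10⁻²⁵
s = 1.48×10⁻²⁵ M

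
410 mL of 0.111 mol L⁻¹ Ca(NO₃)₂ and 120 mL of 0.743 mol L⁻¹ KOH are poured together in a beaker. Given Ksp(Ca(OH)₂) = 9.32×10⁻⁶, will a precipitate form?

Yes

After mixing, V = 410 mL + 120 mL = 530 mL.
[Ca²⁺] = (0.111)(410)/530 = 8.59×10⁻² mol L⁻¹
[OH⁻] = (0.743)(120)/530 = 0.168 mol L⁻¹
Q = [Ca²⁺][OH⁻]^2 = 2.43×10⁻³
Because Q > Ksp (2.43×10⁻³ vs 9.32×10⁻⁶), a precipitate of Ca(OH)₂ forms.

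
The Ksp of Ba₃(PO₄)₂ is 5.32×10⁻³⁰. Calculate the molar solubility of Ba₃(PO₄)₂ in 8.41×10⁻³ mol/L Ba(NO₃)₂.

Ba₃(PO₄)₂(s) ⇌ 3 Ba²⁺(aq) + 2 PO₄³⁻(aq)
Let s be the solubility of Ba₃(PO₄)₂ here. The common ion gives [Ba²⁺] ≈ 8.41×10⁻³ mol/L, and [PO₄³⁻] = 2s.
Ksp = [Ba²⁺]^3[PO₄³⁻]^2 = (8.41×10⁻³)^3(2s)^2
(2s)^2 = 5.32×10⁻³⁰ / (8.41×10⁻³)^3 = 8.94×10⁻²⁴
s = 1.50×10⁻¹² mol/L

1.50×10⁻¹² M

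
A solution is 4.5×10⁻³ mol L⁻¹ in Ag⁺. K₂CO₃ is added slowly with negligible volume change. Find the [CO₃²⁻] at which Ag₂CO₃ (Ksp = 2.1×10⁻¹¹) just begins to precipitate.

1.0×10⁻⁶ M

Precipitation begins when Q = Ksp.
Ag₂CO₃(s) ⇌ 2 Ag⁺(aq) + CO₃²⁻(aq)
Ksp = [Ag⁺]^2[CO₃²⁻] = [CO₃²⁻](4.5×10⁻³)^2
[CO₃²⁻] = 2.1×10⁻¹¹ / (4.5×10⁻³)^2 = 1.0×10⁻⁶
[CO₃²⁻] = 1.0×10⁻⁶ mol L⁻¹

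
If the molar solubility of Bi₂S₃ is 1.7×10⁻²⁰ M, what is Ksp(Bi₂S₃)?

Ksp = 1.5×10⁻⁹⁷

Bi₂S₃(s) ⇌ 2 Bi³⁺(aq) + 3 S²⁻(aq)
Let s be the molar solubility. Then [Bi³⁺] = 2s and [S²⁻] = 3s.
Ksp = [Bi³⁺]^2[S²⁻]^3 = (2s)^2 · (3s)^3 = 108s^5
Ksp = 108 × (1.7×10⁻²⁰)^5 = 1.5×10⁻⁹⁷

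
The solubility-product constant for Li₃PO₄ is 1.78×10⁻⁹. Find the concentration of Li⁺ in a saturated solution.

Li₃PO₄(s) ⇌ 3 Li⁺(aq) + PO₄³⁻(aq)
Let s be the molar solubility. Then [Li⁺] = 3s and [PO₄³⁻] = s.
Ksp = [Li⁺]^3[PO₄³⁻] = (3s)^3 · s = 27s^4 = 1.78×10⁻⁹
s = 2.85×10⁻³ mol L⁻¹
[Li⁺] = 3s = 8.55×10⁻³ mol L⁻¹

8.55×10⁻³ M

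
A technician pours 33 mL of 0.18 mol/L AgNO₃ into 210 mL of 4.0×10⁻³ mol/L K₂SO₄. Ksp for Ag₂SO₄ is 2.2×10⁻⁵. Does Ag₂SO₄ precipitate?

No

Total volume after mixing = 33 + 210 = 243 mL.
[Ag⁺] = (0.18)(33)/243 = 2.4×10⁻² mol/L
[SO₄²⁻] = (4.0×10⁻³)(210)/243 = 3.5×10⁻³ mol/L
Q = [Ag⁺]^2[SO₄²⁻] = 2.1×10⁻⁶
Q < Ksp (2.1×10⁻⁶ vs 2.2×10⁻⁵); the solution remains unsaturated and no precipitate forms.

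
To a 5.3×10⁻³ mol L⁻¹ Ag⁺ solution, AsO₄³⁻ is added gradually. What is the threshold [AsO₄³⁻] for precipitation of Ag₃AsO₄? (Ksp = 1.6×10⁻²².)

Precipitation begins when Q = Ksp.
Ag₃AsO₄(s) ⇌ 3 Ag⁺(aq) + AsO₄³⁻(aq)
Ksp = [Ag⁺]^3[AsO₄³⁻] = [AsO₄³⁻](5.3×10⁻³)^3
[AsO₄³⁻] = 1.6×10⁻²² / (5.3×10⁻³)^3 = 1.1×10⁻¹⁵
[AsO₄³⁻] = 1.1×10⁻¹⁵ mol L⁻¹

1.1×10⁻¹⁵ M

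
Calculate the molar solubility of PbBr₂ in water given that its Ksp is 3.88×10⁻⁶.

9.90×10⁻³ M

PbBr₂(s) ⇌ Pb²⁺(aq) + 2 Br⁻(aq)
With molar solubility s: [Pb²⁺] = s, [Br⁻] = 2s.
Ksp = [Pb²⁺][Br⁻]^2 = s · (2s)^2 = 4s^3
4s^3 = 3.88×10⁻⁶  ⇒  s^3 = 9.70×10⁻⁷
s = 9.90×10⁻³ M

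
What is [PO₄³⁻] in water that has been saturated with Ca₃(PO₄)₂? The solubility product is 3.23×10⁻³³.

2.49×10⁻⁷ M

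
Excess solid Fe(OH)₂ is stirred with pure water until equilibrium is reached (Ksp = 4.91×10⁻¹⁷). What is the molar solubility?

Fe(OH)₂(s) ⇌ Fe²⁺(aq) + 2 OH⁻(aq)
With molar solubility s: [Fe²⁺] = s, [OH⁻] = 2s.
Ksp = [Fe²⁺][OH⁻]^2 = s · (2s)^2 = 4s^3
4s^3 = 4.91×10⁻¹⁷  ⇒  s^3 = 1.23×10⁻¹⁷
s = 2.31×10⁻⁶ mol/L

2.31×10⁻⁶ M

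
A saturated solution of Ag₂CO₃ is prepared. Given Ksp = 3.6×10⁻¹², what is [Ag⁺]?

Ag₂CO₃(s) ⇌ 2 Ag⁺(aq) + CO₃²⁻(aq)
Call the molar solubility s, so that [Ag⁺] = 2s and [CO₃²⁻] = s.
Ksp = [Ag⁺]^2[CO₃²⁻] = (2s)^2 · s = 4s^3 = 3.6×10⁻¹²
s = 9.7×10⁻⁵ mol/L
[Ag⁺] = 2s = 1.9×10⁻⁴ mol/L

1.9×10⁻⁴ M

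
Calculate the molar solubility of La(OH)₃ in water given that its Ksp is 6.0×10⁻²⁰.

6.9×10⁻⁶ M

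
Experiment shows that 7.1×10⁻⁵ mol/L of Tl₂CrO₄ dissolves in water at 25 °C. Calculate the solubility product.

Ksp = 1.4×10⁻¹²

Tl₂CrO₄(s) ⇌ 2 Tl⁺(aq) + CrO₄²⁻(aq)
With molar solubility s: [Tl⁺] = 2s, [CrO₄²⁻] = s.
Ksp = [Tl⁺]^2[CrO₄²⁻] = (2s)^2 · s = 4s^3
Ksp = 4 × (7.1×10⁻⁵)^3 = 1.4×10⁻¹²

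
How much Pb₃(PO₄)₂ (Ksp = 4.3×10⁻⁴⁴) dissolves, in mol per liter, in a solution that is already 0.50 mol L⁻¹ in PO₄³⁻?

1.9×10⁻¹⁵ M

Pb₃(PO₄)₂(s) ⇌ 3 Pb²⁺(aq) + 2 PO₄³⁻(aq)
Let s be the solubility of Pb₃(PO₄)₂ here. The common ion gives [PO₄³⁻] ≈ 0.50 mol L⁻¹, and [Pb²⁺] = 3s.
Ksp = [Pb²⁺]^3[PO₄³⁻]^2 = (3s)^3(0.50)^2
(3s)^3 = 4.3×10⁻⁴⁴ / (0.50)^2 = 1.7×10⁻⁴³
s = 1.9×10⁻¹⁵ mol L⁻¹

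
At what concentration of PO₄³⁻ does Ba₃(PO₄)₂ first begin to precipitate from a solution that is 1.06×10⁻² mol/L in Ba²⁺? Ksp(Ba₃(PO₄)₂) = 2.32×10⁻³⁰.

1.40×10⁻¹² M

The threshold for precipitation is Q = Ksp.
Ba₃(PO₄)₂(s) ⇌ 3 Ba²⁺(aq) + 2 PO₄³⁻(aq)
Ksp = [Ba²⁺]^3[PO₄³⁻]^2 = [PO₄³⁻]^2(1.06×10⁻²)^3
[PO₄³⁻]^2 = 2.32×10⁻³⁰ / (1.06×10⁻²)^3 = 1.95×10⁻²⁴
[PO₄³⁻] = 1.40×10⁻¹² mol/L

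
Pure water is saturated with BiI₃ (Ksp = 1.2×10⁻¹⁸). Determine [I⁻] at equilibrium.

4.4×10⁻⁵ M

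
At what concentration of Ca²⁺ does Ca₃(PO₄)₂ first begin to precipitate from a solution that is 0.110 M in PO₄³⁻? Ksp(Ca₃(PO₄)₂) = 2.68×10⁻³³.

Each salt precipitates once Q = Ksp for that salt.
Ca₃(PO₄)₂(s) ⇌ 3 Ca²⁺(aq) + 2 PO₄³⁻(aq)
Ksp = [Ca²⁺]^3[PO₄³⁻]^2 = [Ca²⁺]^3(0.110)^2
[Ca²⁺]^3 = 2.68×10⁻³³ / (0.110)^2 = 2.21×10⁻³¹
[Ca²⁺] = 6.05×10⁻¹¹ M

6.05×10⁻¹¹ M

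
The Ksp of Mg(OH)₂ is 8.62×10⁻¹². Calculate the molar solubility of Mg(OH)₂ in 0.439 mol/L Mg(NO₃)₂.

Mg(OH)₂(s) ⇌ Mg²⁺(aq) + 2 OH⁻(aq)
The solution already contains Mg²⁺ at 0.439 mol/L. Let s be the molar solubility of Mg(OH)₂.
[Mg²⁺] ≈ 0.439 mol/L (common ion dominates); [OH⁻] = 2s.
Ksp = [Mg²⁺][OH⁻]^2 = (0.439)(2s)^2
(2s)^2 = 8.62×10⁻¹² / (0.439) = 1.96×10⁻¹¹
s = 2.22×10⁻⁶ mol/L

2.22×10⁻⁶ M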